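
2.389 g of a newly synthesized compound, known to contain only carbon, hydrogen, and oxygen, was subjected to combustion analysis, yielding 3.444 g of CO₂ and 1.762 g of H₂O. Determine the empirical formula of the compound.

C2H5O2

mol C = 3.444 g CO₂ ÷ 44.009 g/mol = 0.078257 mol
mol H = 2 × 1.762 g H₂O ÷ 18.015 g/mol = 0.19561 mol
mass O = 2.389 − (0.93994 + 0.19718) = 1.2519 g → mol O = 1.2519 ÷ 15.999 = 0.078247 mol
Divide by the smallest (0.078247 mol): C 1.000, H 2.500, O 1.000
Multiplying each by 2 gives whole numbers: C 2.00, H 5.00, O 2.00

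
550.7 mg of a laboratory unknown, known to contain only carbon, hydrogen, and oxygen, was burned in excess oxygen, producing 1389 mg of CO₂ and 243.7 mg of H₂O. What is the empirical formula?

C7H6O2

mol C = 1.389 g CO₂ ÷ 44.009 g/mol = 0.031562 mol
mol H = 2 × 0.2437 g H₂O ÷ 18.015 g/mol = 0.027055 mol
mass O = 0.5507 − (0.37909 + 0.027272) = 0.14434 g → mol O = 0.14434 ÷ 15.999 = 0.0090218 mol
Divide by the smallest (0.0090218 mol): C 3.498, H 2.999, O 1.000
Multiplying each by 2 gives whole numbers: C 7.00, H 6.00, O 2.00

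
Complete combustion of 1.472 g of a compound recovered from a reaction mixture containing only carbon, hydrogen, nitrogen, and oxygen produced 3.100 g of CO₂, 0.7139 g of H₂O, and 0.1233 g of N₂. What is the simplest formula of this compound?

mol C = 3.100 g CO₂ ÷ 44.009 g/mol = 0.070440 mol
mol H = 2 × 0.7139 g H₂O ÷ 18.015 g/mol = 0.079256 mol
mol N = 2 × 0.1233 g N₂ ÷ 28.014 g/mol = 0.0088027 mol
mass O = 1.472 − (0.84606 + 0.079890 + 0.12330) = 0.42275 g → mol O = 0.42275 ÷ 15.999 = 0.026424 mol
Divide by the smallest (0.0088027 mol): C 8.002, H 9.004, N 1.000, O 3.002

C8H9NO3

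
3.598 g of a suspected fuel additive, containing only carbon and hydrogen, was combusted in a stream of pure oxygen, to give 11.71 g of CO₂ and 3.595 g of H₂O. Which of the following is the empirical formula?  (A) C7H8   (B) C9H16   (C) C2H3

(C) C2H3

mol C = 11.71 g CO₂ ÷ 44.009 g/mol = 0.26608 mol
mol H = 2 × 3.595 g H₂O ÷ 18.015 g/mol = 0.39911 mol
Divide by the smallest (0.26608 mol): C 1.000, H 1.500
Multiplying each by 2 gives whole numbers: C 2.00, H 3.00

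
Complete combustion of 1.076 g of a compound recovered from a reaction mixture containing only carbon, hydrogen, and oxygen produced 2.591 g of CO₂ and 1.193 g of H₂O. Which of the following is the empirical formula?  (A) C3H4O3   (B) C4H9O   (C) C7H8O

mol C = 2.591 g CO₂ ÷ 44.009 g/mol = 0.058874 mol
mol H = 2 × 1.193 g H₂O ÷ 18.015 g/mol = 0.13245 mol
mass O = 1.076 − (0.70714 + 0.13350) = 0.23536 g → mol O = 0.23536 ÷ 15.999 = 0.014711 mol
Divide by the smallest (0.014711 mol): C 4.002, H 9.003, O 1.000

(B) C4H9O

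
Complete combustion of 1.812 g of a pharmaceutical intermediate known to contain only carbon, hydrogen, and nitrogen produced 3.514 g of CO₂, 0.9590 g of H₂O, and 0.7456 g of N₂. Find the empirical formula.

mol C = 3.514 g CO₂ ÷ 44.009 g/mol = 0.079847 mol
mol H = 2 × 0.9590 g H₂O ÷ 18.015 g/mol = 0.10647 mol
mol N = 2 × 0.7456 g N₂ ÷ 28.014 g/mol = 0.053231 mol
Divide by the smallest (0.053231 mol): C 1.500, H 2.000, N 1.000
Multiplying each by 2 gives whole numbers: C 3.00, H 4.00, N 2.00

C3H4N2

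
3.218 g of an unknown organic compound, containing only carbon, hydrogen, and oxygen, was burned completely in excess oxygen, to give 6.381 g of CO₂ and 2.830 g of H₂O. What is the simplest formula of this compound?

C6H13O3

mol C = 6.381 g CO₂ ÷ 44.009 g/mol = 0.14499 mol
mol H = 2 × 2.830 g H₂O ÷ 18.015 g/mol = 0.31418 mol
mass O = 3.218 − (1.7415 + 0.31670) = 1.1598 g → mol O = 1.1598 ÷ 15.999 = 0.072492 mol
Divide by the smallest (0.072492 mol): C 2.000, H 4.334, O 1.000
Multiplying each by 3 gives whole numbers: C 6.00, H 13.00, O 3.00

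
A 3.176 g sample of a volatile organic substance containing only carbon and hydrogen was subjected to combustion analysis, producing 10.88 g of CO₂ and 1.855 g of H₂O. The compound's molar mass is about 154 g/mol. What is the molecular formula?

C12H10

mol C = 10.88 g CO₂ ÷ 44.009 g/mol = 0.24722 mol
mol H = 2 × 1.855 g H₂O ÷ 18.015 g/mol = 0.20594 mol
Divide by the smallest (0.20594 mol): C 1.200, H 1.000
Multiplying each by 5 gives whole numbers: C 6.00, H 5.00
Empirical formula: C6H5
Empirical-formula mass = 77.11 g/mol; 154 ÷ 77.11 ≈ 2, so the molecular formula is C12H10.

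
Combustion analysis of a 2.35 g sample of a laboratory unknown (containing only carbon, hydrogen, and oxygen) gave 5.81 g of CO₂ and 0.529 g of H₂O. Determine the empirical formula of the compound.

mol C = 5.81 g CO₂ ÷ 44.009 g/mol = 0.1320 mol
mol H = 2 × 0.529 g H₂O ÷ 18.015 g/mol = 0.05873 mol
mass O = 2.35 − (1.586 + 0.05920) = 0.7051 g → mol O = 0.7051 ÷ 15.999 = 0.04407 mol
Divide by the smallest (0.04407 mol): C 2.995, H 1.333, O 1.000
Multiplying each by 3 gives whole numbers: C 8.99, H 4.00, O 3.00

C9H4O3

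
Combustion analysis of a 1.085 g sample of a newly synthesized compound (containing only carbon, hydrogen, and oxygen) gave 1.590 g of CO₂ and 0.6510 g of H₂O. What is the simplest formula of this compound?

CH2O

mol C = 1.590 g CO₂ ÷ 44.009 g/mol = 0.036129 mol
mol H = 2 × 0.6510 g H₂O ÷ 18.015 g/mol = 0.072273 mol
mass O = 1.085 − (0.43395 + 0.072851) = 0.57820 g → mol O = 0.57820 ÷ 15.999 = 0.036140 mol
Divide by the smallest (0.036129 mol): C 1.000, H 2.000, O 1.000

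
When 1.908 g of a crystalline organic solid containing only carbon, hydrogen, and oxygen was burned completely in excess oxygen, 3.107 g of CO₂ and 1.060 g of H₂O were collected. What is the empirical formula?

mol C = 3.107 g CO₂ ÷ 44.009 g/mol = 0.070599 mol
mol H = 2 × 1.060 g H₂O ÷ 18.015 g/mol = 0.11768 mol
mass O = 1.908 − (0.84797 + 0.11862) = 0.94141 g → mol O = 0.94141 ÷ 15.999 = 0.058842 mol
Divide by the smallest (0.058842 mol): C 1.200, H 2.000, O 1.000
Multiplying each by 5 gives whole numbers: C 6.00, H 10.00, O 5.00

C6H10O5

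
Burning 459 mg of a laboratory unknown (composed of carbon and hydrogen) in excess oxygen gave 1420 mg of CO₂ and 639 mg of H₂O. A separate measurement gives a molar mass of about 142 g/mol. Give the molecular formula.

mol C = 1.42 g CO₂ ÷ 44.009 g/mol = 0.03227 mol
mol H = 2 × 0.639 g H₂O ÷ 18.015 g/mol = 0.07094 mol
Divide by the smallest (0.03227 mol): C 1.000, H 2.199
Multiplying each by 5 gives whole numbers: C 5.00, H 10.99
Empirical formula: C5H11
Empirical-formula mass = 71.14 g/mol; 142 ÷ 71.14 ≈ 2, so the molecular formula is C10H22.

C10H22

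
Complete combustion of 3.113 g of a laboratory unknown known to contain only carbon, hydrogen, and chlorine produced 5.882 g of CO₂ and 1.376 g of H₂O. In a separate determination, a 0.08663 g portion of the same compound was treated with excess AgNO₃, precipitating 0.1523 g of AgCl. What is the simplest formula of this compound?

mol C = 5.882 g CO₂ ÷ 44.009 g/mol = 0.13365 mol
mol H = 2 × 1.376 g H₂O ÷ 18.015 g/mol = 0.15276 mol
From the AgCl data: mol Cl per gram of compound = (0.1523 ÷ 143.318) ÷ 0.08663 = 0.012267 mol/g, so in the 3.113 g combustion sample mol Cl = 0.038187 mol
Divide by the smallest (0.038187 mol): C 3.500, H 4.000, Cl 1.000
Multiplying each by 2 gives whole numbers: C 7.00, H 8.00, Cl 2.00

C7H8Cl2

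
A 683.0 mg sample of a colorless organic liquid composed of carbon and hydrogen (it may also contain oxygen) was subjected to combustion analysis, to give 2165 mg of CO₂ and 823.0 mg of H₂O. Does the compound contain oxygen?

mol C = 2.165 g CO₂ ÷ 44.009 g/mol = 0.049194 mol
mol H = 2 × 0.8230 g H₂O ÷ 18.015 g/mol = 0.091368 mol
C and H together account for 0.68297 g — essentially the entire 0.6830 g sample — so the compound contains no oxygen.

no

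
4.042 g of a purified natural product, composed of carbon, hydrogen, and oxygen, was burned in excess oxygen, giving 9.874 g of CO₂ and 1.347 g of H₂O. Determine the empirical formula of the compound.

mol C = 9.874 g CO₂ ÷ 44.009 g/mol = 0.22436 mol
mol H = 2 × 1.347 g H₂O ÷ 18.015 g/mol = 0.14954 mol
mass O = 4.042 − (2.6948 + 0.15074) = 1.1964 g → mol O = 1.1964 ÷ 15.999 = 0.074782 mol
Divide by the smallest (0.074782 mol): C 3.000, H 2.000, O 1.000

C3H2O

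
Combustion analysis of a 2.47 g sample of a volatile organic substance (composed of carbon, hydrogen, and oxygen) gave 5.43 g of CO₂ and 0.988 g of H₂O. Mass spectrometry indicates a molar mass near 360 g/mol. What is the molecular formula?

C18H16O8

mol C = 5.43 g CO₂ ÷ 44.009 g/mol = 0.1234 mol
mol H = 2 × 0.988 g H₂O ÷ 18.015 g/mol = 0.1097 mol
mass O = 2.47 − (1.482 + 0.1106) = 0.8775 g → mol O = 0.8775 ÷ 15.999 = 0.05485 mol
Divide by the smallest (0.05485 mol): C 2.250, H 2.000, O 1.000
Multiplying each by 4 gives whole numbers: C 9.00, H 8.00, O 4.00
Empirical formula: C9H8O4
Empirical-formula mass = 180.16 g/mol; 360 ÷ 180.16 ≈ 2, so the molecular formula is C18H16O8.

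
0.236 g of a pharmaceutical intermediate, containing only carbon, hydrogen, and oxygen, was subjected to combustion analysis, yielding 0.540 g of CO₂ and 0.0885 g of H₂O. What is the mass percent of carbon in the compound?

62.4%

mol C = 0.540 g CO₂ ÷ 44.009 g/mol = 0.01227 mol
mol H = 2 × 0.0885 g H₂O ÷ 18.015 g/mol = 0.009825 mol
mass O = 0.236 − (0.1474 + 0.009904) = 0.07872 g → mol O = 0.07872 ÷ 15.999 = 0.004920 mol
mass % C = 0.1474 g ÷ 0.236 g × 100%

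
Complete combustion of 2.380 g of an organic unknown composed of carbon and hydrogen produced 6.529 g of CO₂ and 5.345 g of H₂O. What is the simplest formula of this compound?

mol C = 6.529 g CO₂ ÷ 44.009 g/mol = 0.14836 mol
mol H = 2 × 5.345 g H₂O ÷ 18.015 g/mol = 0.59339 mol
Divide by the smallest (0.14836 mol): C 1.000, H 4.000

CH4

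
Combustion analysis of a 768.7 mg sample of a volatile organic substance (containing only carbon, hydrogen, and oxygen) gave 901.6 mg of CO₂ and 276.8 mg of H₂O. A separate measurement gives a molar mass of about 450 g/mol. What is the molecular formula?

mol C = 0.9016 g CO₂ ÷ 44.009 g/mol = 0.020487 mol
mol H = 2 × 0.2768 g H₂O ÷ 18.015 g/mol = 0.030730 mol
mass O = 0.7687 − (0.24607 + 0.030976) = 0.49166 g → mol O = 0.49166 ÷ 15.999 = 0.030731 mol
Divide by the smallest (0.020487 mol): C 1.000, H 1.500, O 1.500
Multiplying each by 2 gives whole numbers: C 2.00, H 3.00, O 3.00
Empirical formula: C2H3O3
Empirical-formula mass = 75.04 g/mol; 450 ÷ 75.04 ≈ 6, so the molecular formula is C12H18O18.

C12H18O18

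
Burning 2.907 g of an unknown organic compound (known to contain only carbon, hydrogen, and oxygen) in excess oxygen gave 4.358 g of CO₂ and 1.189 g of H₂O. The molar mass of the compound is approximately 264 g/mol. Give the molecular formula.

mol C = 4.358 g CO₂ ÷ 44.009 g/mol = 0.099025 mol
mol H = 2 × 1.189 g H₂O ÷ 18.015 g/mol = 0.13200 mol
mass O = 2.907 − (1.1894 + 0.13306) = 1.5846 g → mol O = 1.5846 ÷ 15.999 = 0.099041 mol
Divide by the smallest (0.099025 mol): C 1.000, H 1.333, O 1.000
Multiplying each by 3 gives whole numbers: C 3.00, H 4.00, O 3.00
Empirical formula: C3H4O3
Empirical-formula mass = 88.06 g/mol; 264 ÷ 88.06 ≈ 3, so the molecular formula is C9H12O9.

C9H12O9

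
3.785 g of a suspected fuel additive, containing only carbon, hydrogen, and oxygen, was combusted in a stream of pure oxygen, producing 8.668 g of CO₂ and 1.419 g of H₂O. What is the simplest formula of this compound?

C5H4O2

mol C = 8.668 g CO₂ ÷ 44.009 g/mol = 0.19696 mol
mol H = 2 × 1.419 g H₂O ÷ 18.015 g/mol = 0.15754 mol
mass O = 3.785 − (2.3657 + 0.15880) = 1.2605 g → mol O = 1.2605 ÷ 15.999 = 0.078788 mol
Divide by the smallest (0.078788 mol): C 2.500, H 1.999, O 1.000
Multiplying each by 2 gives whole numbers: C 5.00, H 4.00, O 2.00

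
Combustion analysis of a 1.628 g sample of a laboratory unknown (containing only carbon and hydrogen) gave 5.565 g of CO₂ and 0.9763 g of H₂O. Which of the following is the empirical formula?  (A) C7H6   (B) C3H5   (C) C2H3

mol C = 5.565 g CO₂ ÷ 44.009 g/mol = 0.12645 mol
mol H = 2 × 0.9763 g H₂O ÷ 18.015 g/mol = 0.10839 mol
Divide by the smallest (0.10839 mol): C 1.167, H 1.000
Multiplying each by 6 gives whole numbers: C 7.00, H 6.00

(A) C7H6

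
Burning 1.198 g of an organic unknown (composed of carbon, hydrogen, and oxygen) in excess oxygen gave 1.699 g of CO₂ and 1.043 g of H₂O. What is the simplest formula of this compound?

mol C = 1.699 g CO₂ ÷ 44.009 g/mol = 0.038606 mol
mol H = 2 × 1.043 g H₂O ÷ 18.015 g/mol = 0.11579 mol
mass O = 1.198 − (0.46369 + 0.11672) = 0.61759 g → mol O = 0.61759 ÷ 15.999 = 0.038602 mol
Divide by the smallest (0.038602 mol): C 1.000, H 3.000, O 1.000

CH3O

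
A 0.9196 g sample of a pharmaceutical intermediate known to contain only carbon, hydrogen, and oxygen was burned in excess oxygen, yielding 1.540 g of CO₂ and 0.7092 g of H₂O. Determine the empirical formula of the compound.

mol C = 1.540 g CO₂ ÷ 44.009 g/mol = 0.034993 mol
mol H = 2 × 0.7092 g H₂O ÷ 18.015 g/mol = 0.078734 mol
mass O = 0.9196 − (0.42030 + 0.079364) = 0.41994 g → mol O = 0.41994 ÷ 15.999 = 0.026248 mol
Divide by the smallest (0.026248 mol): C 1.333, H 3.000, O 1.000
Multiplying each by 3 gives whole numbers: C 4.00, H 9.00, O 3.00

C4H9O3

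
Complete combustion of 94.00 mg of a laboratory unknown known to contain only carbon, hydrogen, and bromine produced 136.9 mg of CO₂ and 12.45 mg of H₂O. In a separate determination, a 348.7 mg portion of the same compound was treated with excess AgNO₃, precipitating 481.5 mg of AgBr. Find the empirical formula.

mol C = 0.1369 g CO₂ ÷ 44.009 g/mol = 0.0031107 mol
mol H = 2 × 0.01245 g H₂O ÷ 18.015 g/mol = 0.0013822 mol
From the AgBr data: mol Br per gram of compound = (0.4815 ÷ 187.772) ÷ 0.3487 = 0.0073538 mol/g, so in the 0.09400 g combustion sample mol Br = 0.00069126 mol
Divide by the smallest (0.00069126 mol): C 4.500, H 2.000, Br 1.000
Multiplying each by 2 gives whole numbers: C 9.00, H 4.00, Br 2.00

C9H4Br2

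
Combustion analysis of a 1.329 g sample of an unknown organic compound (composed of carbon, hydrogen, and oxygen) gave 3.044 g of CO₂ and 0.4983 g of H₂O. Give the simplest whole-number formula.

mol C = 3.044 g CO₂ ÷ 44.009 g/mol = 0.069168 mol
mol H = 2 × 0.4983 g H₂O ÷ 18.015 g/mol = 0.055321 mol
mass O = 1.329 − (0.83077 + 0.055763) = 0.44246 g → mol O = 0.44246 ÷ 15.999 = 0.027656 mol
Divide by the smallest (0.027656 mol): C 2.501, H 2.000, O 1.000
Multiplying each by 2 gives whole numbers: C 5.00, H 4.00, O 2.00

C5H4O2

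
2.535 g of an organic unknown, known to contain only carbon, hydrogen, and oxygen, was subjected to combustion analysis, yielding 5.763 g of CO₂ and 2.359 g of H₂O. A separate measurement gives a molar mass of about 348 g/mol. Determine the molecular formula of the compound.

C18H36O6

mol C = 5.763 g CO₂ ÷ 44.009 g/mol = 0.13095 mol
mol H = 2 × 2.359 g H₂O ÷ 18.015 g/mol = 0.26189 mol
mass O = 2.535 − (1.5728 + 0.26399) = 0.69817 g → mol O = 0.69817 ÷ 15.999 = 0.043638 mol
Divide by the smallest (0.043638 mol): C 3.001, H 6.001, O 1.000
Empirical formula: C3H6O
Empirical-formula mass = 58.08 g/mol; 348 ÷ 58.08 ≈ 6, so the molecular formula is C18H36O6.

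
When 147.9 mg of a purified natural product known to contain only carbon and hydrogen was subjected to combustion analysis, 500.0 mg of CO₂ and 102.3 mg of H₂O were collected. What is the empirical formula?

CH

mol C = 0.5000 g CO₂ ÷ 44.009 g/mol = 0.011361 mol
mol H = 2 × 0.1023 g H₂O ÷ 18.015 g/mol = 0.011357 mol
Divide by the smallest (0.011357 mol): C 1.000, H 1.000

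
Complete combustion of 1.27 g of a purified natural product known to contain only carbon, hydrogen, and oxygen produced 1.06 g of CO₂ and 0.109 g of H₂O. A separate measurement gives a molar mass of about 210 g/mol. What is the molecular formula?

mol C = 1.06 g CO₂ ÷ 44.009 g/mol = 0.02409 mol
mol H = 2 × 0.109 g H₂O ÷ 18.015 g/mol = 0.01210 mol
mass O = 1.27 − (0.2893 + 0.01220) = 0.9685 g → mol O = 0.9685 ÷ 15.999 = 0.06054 mol
Divide by the smallest (0.01210 mol): C 1.990, H 1.000, O 5.002
Empirical formula: C2HO5
Empirical-formula mass = 105.03 g/mol; 210 ÷ 105.03 ≈ 2, so the molecular formula is C4H2O10.

C4H2O10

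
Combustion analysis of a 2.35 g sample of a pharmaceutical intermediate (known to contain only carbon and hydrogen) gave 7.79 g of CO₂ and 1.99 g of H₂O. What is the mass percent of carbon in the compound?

mol C = 7.79 g CO₂ ÷ 44.009 g/mol = 0.1770 mol
mol H = 2 × 1.99 g H₂O ÷ 18.015 g/mol = 0.2209 mol
mass % C = 2.126 g ÷ 2.35 g × 100%

90.5%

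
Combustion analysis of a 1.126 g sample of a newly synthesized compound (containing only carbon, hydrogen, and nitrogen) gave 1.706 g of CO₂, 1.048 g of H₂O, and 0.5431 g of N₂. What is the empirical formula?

CH3N

mol C = 1.706 g CO₂ ÷ 44.009 g/mol = 0.038765 mol
mol H = 2 × 1.048 g H₂O ÷ 18.015 g/mol = 0.11635 mol
mol N = 2 × 0.5431 g N₂ ÷ 28.014 g/mol = 0.038773 mol
Divide by the smallest (0.038765 mol): C 1.000, H 3.001, N 1.000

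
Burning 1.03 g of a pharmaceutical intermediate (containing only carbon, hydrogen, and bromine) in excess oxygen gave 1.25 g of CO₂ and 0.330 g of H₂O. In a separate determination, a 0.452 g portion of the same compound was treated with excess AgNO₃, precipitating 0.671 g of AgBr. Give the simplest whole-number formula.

C7H9Br2

mol C = 1.25 g CO₂ ÷ 44.009 g/mol = 0.02840 mol
mol H = 2 × 0.330 g H₂O ÷ 18.015 g/mol = 0.03664 mol
From the AgBr data: mol Br per gram of compound = (0.671 ÷ 187.772) ÷ 0.452 = 0.007906 mol/g, so in the 1.03 g combustion sample mol Br = 0.008143 mol
Divide by the smallest (0.008143 mol): C 3.488, H 4.499, Br 1.000
Multiplying each by 2 gives whole numbers: C 6.98, H 9.00, Br 2.00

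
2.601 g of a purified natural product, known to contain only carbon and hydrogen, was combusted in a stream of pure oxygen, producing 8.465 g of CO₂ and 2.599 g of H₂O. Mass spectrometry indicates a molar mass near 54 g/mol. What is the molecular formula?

C4H6

mol C = 8.465 g CO₂ ÷ 44.009 g/mol = 0.19235 mol
mol H = 2 × 2.599 g H₂O ÷ 18.015 g/mol = 0.28854 mol
Divide by the smallest (0.19235 mol): C 1.000, H 1.500
Multiplying each by 2 gives whole numbers: C 2.00, H 3.00
Empirical formula: C2H3
Empirical-formula mass = 27.05 g/mol; 54 ÷ 27.05 ≈ 2, so the molecular formula is C4H6.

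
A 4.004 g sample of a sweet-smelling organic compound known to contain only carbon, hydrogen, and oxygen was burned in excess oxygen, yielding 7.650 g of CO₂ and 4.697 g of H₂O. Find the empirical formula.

mol C = 7.650 g CO₂ ÷ 44.009 g/mol = 0.17383 mol
mol H = 2 × 4.697 g H₂O ÷ 18.015 g/mol = 0.52145 mol
mass O = 4.004 − (2.0878 + 0.52563) = 1.3905 g → mol O = 1.3905 ÷ 15.999 = 0.086913 mol
Divide by the smallest (0.086913 mol): C 2.000, H 6.000, O 1.000

C2H6O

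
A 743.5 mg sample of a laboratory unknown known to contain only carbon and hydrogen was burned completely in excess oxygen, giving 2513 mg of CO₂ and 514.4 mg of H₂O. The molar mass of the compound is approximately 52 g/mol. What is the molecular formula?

mol C = 2.513 g CO₂ ÷ 44.009 g/mol = 0.057102 mol
mol H = 2 × 0.5144 g H₂O ÷ 18.015 g/mol = 0.057108 mol
Divide by the smallest (0.057102 mol): C 1.000, H 1.000
Empirical formula: CH
Empirical-formula mass = 13.02 g/mol; 52 ÷ 13.02 ≈ 4, so the molecular formula is C4H4.

C4H4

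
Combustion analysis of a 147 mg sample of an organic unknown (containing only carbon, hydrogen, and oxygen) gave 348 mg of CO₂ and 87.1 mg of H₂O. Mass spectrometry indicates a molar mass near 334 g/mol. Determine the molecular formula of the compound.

C18H22O6

mol C = 0.348 g CO₂ ÷ 44.009 g/mol = 0.007907 mol
mol H = 2 × 0.0871 g H₂O ÷ 18.015 g/mol = 0.009670 mol
mass O = 0.147 − (0.09498 + 0.009747) = 0.04228 g → mol O = 0.04228 ÷ 15.999 = 0.002642 mol
Divide by the smallest (0.002642 mol): C 2.992, H 3.659, O 1.000
Multiplying each by 3 gives whole numbers: C 8.98, H 10.98, O 3.00
Empirical formula: C9H11O3
Empirical-formula mass = 167.18 g/mol; 334 ÷ 167.18 ≈ 2, so the molecular formula is C18H22O6.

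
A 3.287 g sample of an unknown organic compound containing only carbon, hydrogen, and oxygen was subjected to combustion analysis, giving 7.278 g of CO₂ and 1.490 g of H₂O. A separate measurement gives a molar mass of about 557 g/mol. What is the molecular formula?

mol C = 7.278 g CO₂ ÷ 44.009 g/mol = 0.16538 mol
mol H = 2 × 1.490 g H₂O ÷ 18.015 g/mol = 0.16542 mol
mass O = 3.287 − (1.9863 + 0.16674) = 1.1339 g → mol O = 1.1339 ÷ 15.999 = 0.070875 mol
Divide by the smallest (0.070875 mol): C 2.333, H 2.334, O 1.000
Multiplying each by 3 gives whole numbers: C 7.00, H 7.00, O 3.00
Empirical formula: C7H7O3
Empirical-formula mass = 139.13 g/mol; 557 ÷ 139.13 ≈ 4, so the molecular formula is C28H28O12.

C28H28O12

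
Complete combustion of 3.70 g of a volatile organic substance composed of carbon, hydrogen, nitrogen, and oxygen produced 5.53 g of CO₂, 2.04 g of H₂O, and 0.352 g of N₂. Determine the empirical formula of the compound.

C5H9NO4

mol C = 5.53 g CO₂ ÷ 44.009 g/mol = 0.1257 mol
mol H = 2 × 2.04 g H₂O ÷ 18.015 g/mol = 0.2265 mol
mol N = 2 × 0.352 g N₂ ÷ 28.014 g/mol = 0.02513 mol
mass O = 3.70 − (1.509 + 0.2283 + 0.3520) = 1.610 g → mol O = 1.610 ÷ 15.999 = 0.1007 mol
Divide by the smallest (0.02513 mol): C 5.000, H 9.012, N 1.000, O 4.006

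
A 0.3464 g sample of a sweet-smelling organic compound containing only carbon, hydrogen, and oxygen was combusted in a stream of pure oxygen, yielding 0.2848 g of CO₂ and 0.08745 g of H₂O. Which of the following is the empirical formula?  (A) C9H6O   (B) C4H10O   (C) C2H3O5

(C) C2H3O5

mol C = 0.2848 g CO₂ ÷ 44.009 g/mol = 0.0064714 mol
mol H = 2 × 0.08745 g H₂O ÷ 18.015 g/mol = 0.0097086 mol
mass O = 0.3464 − (0.077728 + 0.0097862) = 0.25889 g → mol O = 0.25889 ÷ 15.999 = 0.016181 mol
Divide by the smallest (0.0064714 mol): C 1.000, H 1.500, O 2.500
Multiplying each by 2 gives whole numbers: C 2.00, H 3.00, O 5.00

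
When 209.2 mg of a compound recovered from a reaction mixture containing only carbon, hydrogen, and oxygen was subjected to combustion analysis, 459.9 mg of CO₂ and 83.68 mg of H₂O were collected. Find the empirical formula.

mol C = 0.4599 g CO₂ ÷ 44.009 g/mol = 0.010450 mol
mol H = 2 × 0.08368 g H₂O ÷ 18.015 g/mol = 0.0092900 mol
mass O = 0.2092 − (0.12552 + 0.0093644) = 0.074319 g → mol O = 0.074319 ÷ 15.999 = 0.0046452 mol
Divide by the smallest (0.0046452 mol): C 2.250, H 2.000, O 1.000
Multiplying each by 4 gives whole numbers: C 9.00, H 8.00, O 4.00

C9H8O4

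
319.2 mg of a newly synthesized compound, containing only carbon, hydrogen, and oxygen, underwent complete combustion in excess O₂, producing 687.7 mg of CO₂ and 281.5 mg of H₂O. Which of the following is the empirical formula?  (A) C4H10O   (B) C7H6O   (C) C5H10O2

(C) C5H10O2

mol C = 0.6877 g CO₂ ÷ 44.009 g/mol = 0.015626 mol
mol H = 2 × 0.2815 g H₂O ÷ 18.015 g/mol = 0.031252 mol
mass O = 0.3192 − (0.18769 + 0.031502) = 0.10001 g → mol O = 0.10001 ÷ 15.999 = 0.0062510 mol
Divide by the smallest (0.0062510 mol): C 2.500, H 4.999, O 1.000
Multiplying each by 2 gives whole numbers: C 5.00, H 10.00, O 2.00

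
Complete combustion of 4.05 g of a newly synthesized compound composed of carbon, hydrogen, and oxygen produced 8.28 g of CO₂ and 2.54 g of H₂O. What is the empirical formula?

C2H3O

mol C = 8.28 g CO₂ ÷ 44.009 g/mol = 0.1881 mol
mol H = 2 × 2.54 g H₂O ÷ 18.015 g/mol = 0.2820 mol
mass O = 4.05 − (2.260 + 0.2842) = 1.506 g → mol O = 1.506 ÷ 15.999 = 0.09413 mol
Divide by the smallest (0.09413 mol): C 1.999, H 2.996, O 1.000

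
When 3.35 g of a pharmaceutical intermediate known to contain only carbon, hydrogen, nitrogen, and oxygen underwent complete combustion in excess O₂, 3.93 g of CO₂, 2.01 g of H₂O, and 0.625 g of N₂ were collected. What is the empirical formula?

mol C = 3.93 g CO₂ ÷ 44.009 g/mol = 0.08930 mol
mol H = 2 × 2.01 g H₂O ÷ 18.015 g/mol = 0.2231 mol
mol N = 2 × 0.625 g N₂ ÷ 28.014 g/mol = 0.04462 mol
mass O = 3.35 − (1.073 + 0.2249 + 0.6250) = 1.427 g → mol O = 1.427 ÷ 15.999 = 0.08922 mol
Divide by the smallest (0.04462 mol): C 2.001, H 5.001, N 1.000, O 2.000

C2H5NO2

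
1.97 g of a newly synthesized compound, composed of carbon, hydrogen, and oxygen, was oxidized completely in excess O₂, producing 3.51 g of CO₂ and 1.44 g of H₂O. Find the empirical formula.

mol C = 3.51 g CO₂ ÷ 44.009 g/mol = 0.07976 mol
mol H = 2 × 1.44 g H₂O ÷ 18.015 g/mol = 0.1599 mol
mass O = 1.97 − (0.9580 + 0.1611) = 0.8509 g → mol O = 0.8509 ÷ 15.999 = 0.05318 mol
Divide by the smallest (0.05318 mol): C 1.500, H 3.006, O 1.000
Multiplying each by 2 gives whole numbers: C 3.00, H 6.01, O 2.00

C3H6O2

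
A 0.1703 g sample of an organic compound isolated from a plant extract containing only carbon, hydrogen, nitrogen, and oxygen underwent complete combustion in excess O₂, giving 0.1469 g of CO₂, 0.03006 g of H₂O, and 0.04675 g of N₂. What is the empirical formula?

C2H2N2O3

mol C = 0.1469 g CO₂ ÷ 44.009 g/mol = 0.0033380 mol
mol H = 2 × 0.03006 g H₂O ÷ 18.015 g/mol = 0.0033372 mol
mol N = 2 × 0.04675 g N₂ ÷ 28.014 g/mol = 0.0033376 mol
mass O = 0.1703 − (0.040092 + 0.0033639 + 0.046750) = 0.080094 g → mol O = 0.080094 ÷ 15.999 = 0.0050062 mol
Divide by the smallest (0.0033372 mol): C 1.000, H 1.000, N 1.000, O 1.500
Multiplying each by 2 gives whole numbers: C 2.00, H 2.00, N 2.00, O 3.00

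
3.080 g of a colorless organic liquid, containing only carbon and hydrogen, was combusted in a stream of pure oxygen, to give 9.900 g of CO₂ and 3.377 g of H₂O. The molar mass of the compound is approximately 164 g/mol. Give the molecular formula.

C12H20

mol C = 9.900 g CO₂ ÷ 44.009 g/mol = 0.22495 mol
mol H = 2 × 3.377 g H₂O ÷ 18.015 g/mol = 0.37491 mol
Divide by the smallest (0.22495 mol): C 1.000, H 1.667
Multiplying each by 3 gives whole numbers: C 3.00, H 5.00
Empirical formula: C3H5
Empirical-formula mass = 41.07 g/mol; 164 ÷ 41.07 ≈ 4, so the molecular formula is C12H20.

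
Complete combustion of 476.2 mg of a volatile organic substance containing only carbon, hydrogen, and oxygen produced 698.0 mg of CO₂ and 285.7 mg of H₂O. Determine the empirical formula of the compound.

mol C = 0.6980 g CO₂ ÷ 44.009 g/mol = 0.015860 mol
mol H = 2 × 0.2857 g H₂O ÷ 18.015 g/mol = 0.031718 mol
mass O = 0.4762 − (0.19050 + 0.031972) = 0.25373 g → mol O = 0.25373 ÷ 15.999 = 0.015859 mol
Divide by the smallest (0.015859 mol): C 1.000, H 2.000, O 1.000

CH2O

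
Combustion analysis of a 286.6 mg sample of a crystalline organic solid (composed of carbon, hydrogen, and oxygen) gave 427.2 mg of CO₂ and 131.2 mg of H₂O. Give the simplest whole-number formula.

mol C = 0.4272 g CO₂ ÷ 44.009 g/mol = 0.0097071 mol
mol H = 2 × 0.1312 g H₂O ÷ 18.015 g/mol = 0.014566 mol
mass O = 0.2866 − (0.11659 + 0.014682) = 0.15533 g → mol O = 0.15533 ÷ 15.999 = 0.0097085 mol
Divide by the smallest (0.0097071 mol): C 1.000, H 1.501, O 1.000
Multiplying each by 2 gives whole numbers: C 2.00, H 3.00, O 2.00

C2H3O2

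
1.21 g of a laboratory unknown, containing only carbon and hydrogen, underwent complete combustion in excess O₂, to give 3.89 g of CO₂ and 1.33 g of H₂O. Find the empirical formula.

C3H5

mol C = 3.89 g CO₂ ÷ 44.009 g/mol = 0.08839 mol
mol H = 2 × 1.33 g H₂O ÷ 18.015 g/mol = 0.1477 mol
Divide by the smallest (0.08839 mol): C 1.000, H 1.670
Multiplying each by 3 gives whole numbers: C 3.00, H 5.01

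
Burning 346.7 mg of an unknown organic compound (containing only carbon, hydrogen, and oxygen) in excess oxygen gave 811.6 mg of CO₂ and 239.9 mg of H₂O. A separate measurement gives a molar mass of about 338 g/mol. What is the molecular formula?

C18H26O6

mol C = 0.8116 g CO₂ ÷ 44.009 g/mol = 0.018442 mol
mol H = 2 × 0.2399 g H₂O ÷ 18.015 g/mol = 0.026633 mol
mass O = 0.3467 − (0.22150 + 0.026846) = 0.098351 g → mol O = 0.098351 ÷ 15.999 = 0.0061473 mol
Divide by the smallest (0.0061473 mol): C 3.000, H 4.333, O 1.000
Multiplying each by 3 gives whole numbers: C 9.00, H 13.00, O 3.00
Empirical formula: C9H13O3
Empirical-formula mass = 169.20 g/mol; 338 ÷ 169.20 ≈ 2, so the molecular formula is C18H26O6.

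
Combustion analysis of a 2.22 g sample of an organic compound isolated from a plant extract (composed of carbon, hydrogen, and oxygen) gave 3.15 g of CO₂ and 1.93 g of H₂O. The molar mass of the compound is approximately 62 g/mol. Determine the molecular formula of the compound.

mol C = 3.15 g CO₂ ÷ 44.009 g/mol = 0.07158 mol
mol H = 2 × 1.93 g H₂O ÷ 18.015 g/mol = 0.2143 mol
mass O = 2.22 − (0.8597 + 0.2160) = 1.144 g → mol O = 1.144 ÷ 15.999 = 0.07152 mol
Divide by the smallest (0.07152 mol): C 1.001, H 2.996, O 1.000
Empirical formula: CH3O
Empirical-formula mass = 31.03 g/mol; 62 ÷ 31.03 ≈ 2, so the molecular formula is C2H6O2.

C2H6O2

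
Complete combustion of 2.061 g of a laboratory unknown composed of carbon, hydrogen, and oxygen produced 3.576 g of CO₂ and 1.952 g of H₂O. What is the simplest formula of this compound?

mol C = 3.576 g CO₂ ÷ 44.009 g/mol = 0.081256 mol
mol H = 2 × 1.952 g H₂O ÷ 18.015 g/mol = 0.21671 mol
mass O = 2.061 − (0.97597 + 0.21844) = 0.86659 g → mol O = 0.86659 ÷ 15.999 = 0.054165 mol
Divide by the smallest (0.054165 mol): C 1.500, H 4.001, O 1.000
Multiplying each by 2 gives whole numbers: C 3.00, H 8.00, O 2.00

C3H8O2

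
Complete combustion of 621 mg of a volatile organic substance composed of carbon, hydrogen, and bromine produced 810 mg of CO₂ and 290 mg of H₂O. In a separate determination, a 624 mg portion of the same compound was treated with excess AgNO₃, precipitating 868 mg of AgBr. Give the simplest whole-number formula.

mol C = 0.810 g CO₂ ÷ 44.009 g/mol = 0.01841 mol
mol H = 2 × 0.290 g H₂O ÷ 18.015 g/mol = 0.03220 mol
From the AgBr data: mol Br per gram of compound = (0.868 ÷ 187.772) ÷ 0.624 = 0.007408 mol/g, so in the 0.621 g combustion sample mol Br = 0.004600 mol
Divide by the smallest (0.004600 mol): C 4.001, H 6.998, Br 1.000

C4H7Br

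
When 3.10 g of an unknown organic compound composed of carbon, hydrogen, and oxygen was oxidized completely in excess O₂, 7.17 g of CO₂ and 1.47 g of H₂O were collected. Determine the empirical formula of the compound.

mol C = 7.17 g CO₂ ÷ 44.009 g/mol = 0.1629 mol
mol H = 2 × 1.47 g H₂O ÷ 18.015 g/mol = 0.1632 mol
mass O = 3.10 − (1.957 + 0.1645) = 0.9787 g → mol O = 0.9787 ÷ 15.999 = 0.06117 mol
Divide by the smallest (0.06117 mol): C 2.663, H 2.668, O 1.000
Multiplying each by 3 gives whole numbers: C 7.99, H 8.00, O 3.00

C8H8O3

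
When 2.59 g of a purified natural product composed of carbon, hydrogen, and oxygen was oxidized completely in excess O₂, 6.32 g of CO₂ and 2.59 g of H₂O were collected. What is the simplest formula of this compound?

C4H8O

mol C = 6.32 g CO₂ ÷ 44.009 g/mol = 0.1436 mol
mol H = 2 × 2.59 g H₂O ÷ 18.015 g/mol = 0.2875 mol
mass O = 2.59 − (1.725 + 0.2898) = 0.5753 g → mol O = 0.5753 ÷ 15.999 = 0.03596 mol
Divide by the smallest (0.03596 mol): C 3.994, H 7.996, O 1.000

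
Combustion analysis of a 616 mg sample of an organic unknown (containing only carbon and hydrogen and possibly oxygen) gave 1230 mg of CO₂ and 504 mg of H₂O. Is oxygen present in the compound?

mol C = 1.23 g CO₂ ÷ 44.009 g/mol = 0.02795 mol
mol H = 2 × 0.504 g H₂O ÷ 18.015 g/mol = 0.05595 mol
C and H account for only 0.3921 g of the 0.616 g sample; the remaining 0.2239 g must be oxygen.

yes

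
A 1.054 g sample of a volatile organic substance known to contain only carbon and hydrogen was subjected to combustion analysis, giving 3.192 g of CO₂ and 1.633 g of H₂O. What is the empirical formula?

mol C = 3.192 g CO₂ ÷ 44.009 g/mol = 0.072531 mol
mol H = 2 × 1.633 g H₂O ÷ 18.015 g/mol = 0.18129 mol
Divide by the smallest (0.072531 mol): C 1.000, H 2.500
Multiplying each by 2 gives whole numbers: C 2.00, H 5.00

C2H5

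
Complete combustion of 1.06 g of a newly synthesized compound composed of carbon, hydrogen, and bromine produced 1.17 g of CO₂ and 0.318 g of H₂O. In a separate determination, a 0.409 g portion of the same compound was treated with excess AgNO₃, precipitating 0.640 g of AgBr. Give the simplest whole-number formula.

mol C = 1.17 g CO₂ ÷ 44.009 g/mol = 0.02659 mol
mol H = 2 × 0.318 g H₂O ÷ 18.015 g/mol = 0.03530 mol
From the AgBr data: mol Br per gram of compound = (0.640 ÷ 187.772) ÷ 0.409 = 0.008333 mol/g, so in the 1.06 g combustion sample mol Br = 0.008833 mol
Divide by the smallest (0.008833 mol): C 3.010, H 3.997, Br 1.000

C3H4Br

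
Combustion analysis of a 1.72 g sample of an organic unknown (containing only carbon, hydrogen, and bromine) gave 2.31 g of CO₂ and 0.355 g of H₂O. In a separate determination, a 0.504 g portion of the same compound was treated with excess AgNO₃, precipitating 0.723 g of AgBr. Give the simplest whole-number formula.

C4H3Br

mol C = 2.31 g CO₂ ÷ 44.009 g/mol = 0.05249 mol
mol H = 2 × 0.355 g H₂O ÷ 18.015 g/mol = 0.03941 mol
From the AgBr data: mol Br per gram of compound = (0.723 ÷ 187.772) ÷ 0.504 = 0.007640 mol/g, so in the 1.72 g combustion sample mol Br = 0.01314 mol
Divide by the smallest (0.01314 mol): C 3.995, H 2.999, Br 1.000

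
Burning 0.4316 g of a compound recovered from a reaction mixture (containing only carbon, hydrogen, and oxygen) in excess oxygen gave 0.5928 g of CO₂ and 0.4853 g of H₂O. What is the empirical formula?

mol C = 0.5928 g CO₂ ÷ 44.009 g/mol = 0.013470 mol
mol H = 2 × 0.4853 g H₂O ÷ 18.015 g/mol = 0.053877 mol
mass O = 0.4316 − (0.16179 + 0.054308) = 0.21550 g → mol O = 0.21550 ÷ 15.999 = 0.013470 mol
Divide by the smallest (0.013470 mol): C 1.000, H 4.000, O 1.000

CH4O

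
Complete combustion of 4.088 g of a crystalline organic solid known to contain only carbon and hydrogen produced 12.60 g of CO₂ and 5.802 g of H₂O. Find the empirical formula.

mol C = 12.60 g CO₂ ÷ 44.009 g/mol = 0.28631 mol
mol H = 2 × 5.802 g H₂O ÷ 18.015 g/mol = 0.64413 mol
Divide by the smallest (0.28631 mol): C 1.000, H 2.250
Multiplying each by 4 gives whole numbers: C 4.00, H 9.00

C4H9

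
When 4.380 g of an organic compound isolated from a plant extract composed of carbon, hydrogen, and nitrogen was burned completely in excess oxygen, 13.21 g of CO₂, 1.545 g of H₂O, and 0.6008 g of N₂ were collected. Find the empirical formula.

mol C = 13.21 g CO₂ ÷ 44.009 g/mol = 0.30017 mol
mol H = 2 × 1.545 g H₂O ÷ 18.015 g/mol = 0.17152 mol
mol N = 2 × 0.6008 g N₂ ÷ 28.014 g/mol = 0.042893 mol
Divide by the smallest (0.042893 mol): C 6.998, H 3.999, N 1.000

C7H4N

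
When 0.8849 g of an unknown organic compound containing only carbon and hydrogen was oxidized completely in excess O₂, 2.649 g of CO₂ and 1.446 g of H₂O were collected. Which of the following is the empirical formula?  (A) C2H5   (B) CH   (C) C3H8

mol C = 2.649 g CO₂ ÷ 44.009 g/mol = 0.060192 mol
mol H = 2 × 1.446 g H₂O ÷ 18.015 g/mol = 0.16053 mol
Divide by the smallest (0.060192 mol): C 1.000, H 2.667
Multiplying each by 3 gives whole numbers: C 3.00, H 8.00

(C) C3H8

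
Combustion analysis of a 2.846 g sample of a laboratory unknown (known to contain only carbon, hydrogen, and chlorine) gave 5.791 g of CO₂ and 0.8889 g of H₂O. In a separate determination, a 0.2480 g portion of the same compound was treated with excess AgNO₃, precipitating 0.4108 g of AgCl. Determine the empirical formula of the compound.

mol C = 5.791 g CO₂ ÷ 44.009 g/mol = 0.13159 mol
mol H = 2 × 0.8889 g H₂O ÷ 18.015 g/mol = 0.098684 mol
From the AgCl data: mol Cl per gram of compound = (0.4108 ÷ 143.318) ÷ 0.2480 = 0.011558 mol/g, so in the 2.846 g combustion sample mol Cl = 0.032894 mol
Divide by the smallest (0.032894 mol): C 4.000, H 3.000, Cl 1.000

C4H3Cl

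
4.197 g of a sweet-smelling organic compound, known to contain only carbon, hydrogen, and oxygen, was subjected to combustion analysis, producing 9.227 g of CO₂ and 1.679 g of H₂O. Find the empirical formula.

mol C = 9.227 g CO₂ ÷ 44.009 g/mol = 0.20966 mol
mol H = 2 × 1.679 g H₂O ÷ 18.015 g/mol = 0.18640 mol
mass O = 4.197 − (2.5182 + 0.18789) = 1.4909 g → mol O = 1.4909 ÷ 15.999 = 0.093185 mol
Divide by the smallest (0.093185 mol): C 2.250, H 2.000, O 1.000
Multiplying each by 4 gives whole numbers: C 9.00, H 8.00, O 4.00

C9H8O4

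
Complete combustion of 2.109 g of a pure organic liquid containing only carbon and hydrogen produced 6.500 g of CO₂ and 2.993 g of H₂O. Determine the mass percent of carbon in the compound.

84.12%

mol C = 6.500 g CO₂ ÷ 44.009 g/mol = 0.14770 mol
mol H = 2 × 2.993 g H₂O ÷ 18.015 g/mol = 0.33228 mol
mass % C = 1.7740 g ÷ 2.109 g × 100%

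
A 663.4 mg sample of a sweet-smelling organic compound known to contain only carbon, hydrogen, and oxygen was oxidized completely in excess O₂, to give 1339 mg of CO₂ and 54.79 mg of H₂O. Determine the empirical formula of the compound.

C5HO3

mol C = 1.339 g CO₂ ÷ 44.009 g/mol = 0.030426 mol
mol H = 2 × 0.05479 g H₂O ÷ 18.015 g/mol = 0.0060827 mol
mass O = 0.6634 − (0.36544 + 0.0061314) = 0.29183 g → mol O = 0.29183 ÷ 15.999 = 0.018240 mol
Divide by the smallest (0.0060827 mol): C 5.002, H 1.000, O 2.999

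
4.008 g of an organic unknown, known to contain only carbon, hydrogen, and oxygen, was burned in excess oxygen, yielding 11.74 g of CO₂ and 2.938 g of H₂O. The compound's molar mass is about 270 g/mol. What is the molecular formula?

C18H22O2

mol C = 11.74 g CO₂ ÷ 44.009 g/mol = 0.26676 mol
mol H = 2 × 2.938 g H₂O ÷ 18.015 g/mol = 0.32617 mol
mass O = 4.008 − (3.2041 + 0.32878) = 0.47512 g → mol O = 0.47512 ÷ 15.999 = 0.029697 mol
Divide by the smallest (0.029697 mol): C 8.983, H 10.983, O 1.000
Empirical formula: C9H11O
Empirical-formula mass = 135.19 g/mol; 270 ÷ 135.19 ≈ 2, so the molecular formula is C18H22O2.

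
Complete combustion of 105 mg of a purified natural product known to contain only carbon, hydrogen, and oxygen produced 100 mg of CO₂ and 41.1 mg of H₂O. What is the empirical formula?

mol C = 0.100 g CO₂ ÷ 44.009 g/mol = 0.002272 mol
mol H = 2 × 0.0411 g H₂O ÷ 18.015 g/mol = 0.004563 mol
mass O = 0.105 − (0.02729 + 0.004599) = 0.07311 g → mol O = 0.07311 ÷ 15.999 = 0.004570 mol
Divide by the smallest (0.002272 mol): C 1.000, H 2.008, O 2.011

CH2O2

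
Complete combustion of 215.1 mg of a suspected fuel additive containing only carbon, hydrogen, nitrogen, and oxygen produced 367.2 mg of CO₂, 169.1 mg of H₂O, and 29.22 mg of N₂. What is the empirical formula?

mol C = 0.3672 g CO₂ ÷ 44.009 g/mol = 0.0083437 mol
mol H = 2 × 0.1691 g H₂O ÷ 18.015 g/mol = 0.018773 mol
mol N = 2 × 0.02922 g N₂ ÷ 28.014 g/mol = 0.0020861 mol
mass O = 0.2151 − (0.10022 + 0.018923 + 0.029220) = 0.066740 g → mol O = 0.066740 ÷ 15.999 = 0.0041715 mol
Divide by the smallest (0.0020861 mol): C 4.000, H 8.999, N 1.000, O 2.000

C4H9NO2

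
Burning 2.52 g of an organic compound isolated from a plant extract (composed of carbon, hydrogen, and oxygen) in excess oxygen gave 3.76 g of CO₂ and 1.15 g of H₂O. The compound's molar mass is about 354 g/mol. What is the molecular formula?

mol C = 3.76 g CO₂ ÷ 44.009 g/mol = 0.08544 mol
mol H = 2 × 1.15 g H₂O ÷ 18.015 g/mol = 0.1277 mol
mass O = 2.52 − (1.026 + 0.1287) = 1.365 g → mol O = 1.365 ÷ 15.999 = 0.08533 mol
Divide by the smallest (0.08533 mol): C 1.001, H 1.496, O 1.000
Multiplying each by 2 gives whole numbers: C 2.00, H 2.99, O 2.00
Empirical formula: C2H3O2
Empirical-formula mass = 59.04 g/mol; 354 ÷ 59.04 ≈ 6, so the molecular formula is C12H18O12.

C12H18O12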